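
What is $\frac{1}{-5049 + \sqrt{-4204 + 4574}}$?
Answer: $- \frac{5049}{25492031} - \frac{\sqrt{370}}{25492031} \approx -0.00019882$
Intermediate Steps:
$\frac{1}{-5049 + \sqrt{-4204 + 4574}} = \frac{1}{-5049 + \sqrt{370}}$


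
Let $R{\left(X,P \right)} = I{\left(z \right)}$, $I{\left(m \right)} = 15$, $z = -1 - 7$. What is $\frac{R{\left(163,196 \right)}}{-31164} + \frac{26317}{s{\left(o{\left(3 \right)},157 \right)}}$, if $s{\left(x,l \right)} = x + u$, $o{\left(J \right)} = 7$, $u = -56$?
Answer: $- \frac{5579209}{10388} \approx -537.08$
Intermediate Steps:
$z = -8$ ($z = -1 - 7 = -8$)
$s{\left(x,l \right)} = -56 + x$ ($s{\left(x,l \right)} = x - 56 = -56 + x$)
$R{\left(X,P \right)} = 15$
$\frac{R{\left(163,196 \right)}}{-31164} + \frac{26317}{s{\left(o{\left(3 \right)},157 \right)}} = \frac{15}{-31164} + \frac{26317}{-56 + 7} = 15 \left(- \frac{1}{31164}\right) + \frac{26317}{-49} = - \frac{5}{10388} + 26317 \left(- \frac{1}{49}\right) = - \frac{5}{10388} - \frac{26317}{49} = - \frac{5579209}{10388}$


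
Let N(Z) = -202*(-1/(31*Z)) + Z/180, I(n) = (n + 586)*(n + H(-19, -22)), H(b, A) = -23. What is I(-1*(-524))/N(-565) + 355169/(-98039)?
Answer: -2022237741592619/11455955189 ≈ -1.7652e+5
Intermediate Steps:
I(n) = (-23 + n)*(586 + n) (I(n) = (n + 586)*(n - 23) = (586 + n)*(-23 + n) = (-23 + n)*(586 + n))
N(Z) = Z/180 + 202/(31*Z) (N(Z) = -202*(-1/(31*Z)) + Z*(1/180) = -(-202)/(31*Z) + Z/180 = 202/(31*Z) + Z/180 = Z/180 + 202/(31*Z))
I(-1*(-524))/N(-565) + 355169/(-98039) = (-13478 + (-1*(-524))**2 + 563*(-1*(-524)))/((1/180)*(-565) + (202/31)/(-565)) + 355169/(-98039) = (-13478 + 524**2 + 563*524)/(-113/36 + (202/31)*(-1/565)) + 355169*(-1/98039) = (-13478 + 274576 + 295012)/(-113/36 - 202/17515) - 355169/98039 = 556110/(-1986467/630540) - 355169/98039 = 556110*(-630540/1986467) - 355169/98039 = -350649599400/1986467 - 355169/98039 = -2022237741592619/11455955189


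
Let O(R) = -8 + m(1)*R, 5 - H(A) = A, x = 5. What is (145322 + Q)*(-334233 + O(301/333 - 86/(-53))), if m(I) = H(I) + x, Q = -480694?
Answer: 219803482897720/1961 ≈ 1.1209e+11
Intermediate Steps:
H(A) = 5 - A
m(I) = 10 - I (m(I) = (5 - I) + 5 = 10 - I)
O(R) = -8 + 9*R (O(R) = -8 + (10 - 1*1)*R = -8 + (10 - 1)*R = -8 + 9*R)
(145322 + Q)*(-334233 + O(301/333 - 86/(-53))) = (145322 - 480694)*(-334233 + (-8 + 9*(301/333 - 86/(-53)))) = -335372*(-334233 + (-8 + 9*(301*(1/333) - 86*(-1/53)))) = -335372*(-334233 + (-8 + 9*(301/333 + 86/53))) = -335372*(-334233 + (-8 + 9*(44591/17649))) = -335372*(-334233 + (-8 + 44591/1961)) = -335372*(-334233 + 28903/1961) = -335372*(-655402010/1961) = 219803482897720/1961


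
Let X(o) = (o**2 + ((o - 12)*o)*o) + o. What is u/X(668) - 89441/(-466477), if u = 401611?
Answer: 2400795054193/12432453235252 ≈ 0.19311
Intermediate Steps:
X(o) = o + o**2 + o**2*(-12 + o) (X(o) = (o**2 + ((-12 + o)*o)*o) + o = (o**2 + (o*(-12 + o))*o) + o = (o**2 + o**2*(-12 + o)) + o = o + o**2 + o**2*(-12 + o))
u/X(668) - 89441/(-466477) = 401611/((668*(1 + 668**2 - 11*668))) - 89441/(-466477) = 401611/((668*(1 + 446224 - 7348))) - 89441*(-1/466477) = 401611/((668*438877)) + 8131/42407 = 401611/293169836 + 8131/42407 = 2400795054193/12432453235252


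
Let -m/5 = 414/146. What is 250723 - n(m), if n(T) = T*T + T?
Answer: 1335107197/5329 ≈ 2.5054e+5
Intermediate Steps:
m = -1035/73 (m = -2070/146 = -5*207/73 = -1035/73 ≈ -14.178)
n(T) = T + T² (n(T) = T² + T = T + T²)
250723 - n(m) = 250723 - (-1035)*(1 - 1035/73)/73 = 250723 - (-1035)*(-962)/(73*73) = 250723 - 1*995670/5329 = 250723 - 995670/5329 = 1335107197/5329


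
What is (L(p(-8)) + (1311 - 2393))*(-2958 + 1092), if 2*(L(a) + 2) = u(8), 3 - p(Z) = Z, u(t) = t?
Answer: 2015280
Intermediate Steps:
p(Z) = 3 - Z
L(a) = 2 (L(a) = -2 + (1/2)*8 = -2 + 4 = 2)
(L(p(-8)) + (1311 - 2393))*(-2958 + 1092) = (2 + (1311 - 2393))*(-2958 + 1092) = (2 - 1082)*(-1866) = -1080*(-1866) = 2015280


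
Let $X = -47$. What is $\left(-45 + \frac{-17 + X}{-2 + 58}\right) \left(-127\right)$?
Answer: $\frac{41021}{7} \approx 5860.1$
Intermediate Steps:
$\left(-45 + \frac{-17 + X}{-2 + 58}\right) \left(-127\right) = \left(-45 + \frac{-17 - 47}{-2 + 58}\right) \left(-127\right) = \left(-45 - \frac{64}{56}\right) \left(-127\right) = \left(-45 - \frac{8}{7}\right) \left(-127\right) = \left(- \frac{323}{7}\right) \left(-127\right) = \frac{41021}{7}$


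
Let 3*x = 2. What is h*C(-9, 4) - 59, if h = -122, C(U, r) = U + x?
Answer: 2873/3 ≈ 957.67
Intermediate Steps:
x = ⅔ (x = (⅓)*2 = ⅔ ≈ 0.66667)
C(U, r) = ⅔ + U (C(U, r) = U + ⅔ = ⅔ + U)
h*C(-9, 4) - 59 = -122*(⅔ - 9) - 59 = -122*(-25/3) - 59 = 3050/3 - 59 = 2873/3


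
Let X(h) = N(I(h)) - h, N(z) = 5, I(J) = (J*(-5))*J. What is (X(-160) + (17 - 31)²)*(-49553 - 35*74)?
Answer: -18823623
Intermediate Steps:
I(J) = -5*J² (I(J) = (-5*J)*J = -5*J²)
X(h) = 5 - h
(X(-160) + (17 - 31)²)*(-49553 - 35*74) = ((5 - 1*(-160)) + (17 - 31)²)*(-49553 - 35*74) = ((5 + 160) + (-14)²)*(-49553 - 2590) = (165 + 196)*(-52143) = 361*(-52143) = -18823623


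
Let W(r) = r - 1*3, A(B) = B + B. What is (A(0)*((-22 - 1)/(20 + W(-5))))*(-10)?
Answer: 0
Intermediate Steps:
A(B) = 2*B
W(r) = -3 + r (W(r) = r - 3 = -3 + r)
(A(0)*((-22 - 1)/(20 + W(-5))))*(-10) = ((2*0)*((-22 - 1)/(20 + (-3 - 5))))*(-10) = (0*(-23/(20 - 8)))*(-10) = (0*(-23/12))*(-10) = 0*(-10) = 0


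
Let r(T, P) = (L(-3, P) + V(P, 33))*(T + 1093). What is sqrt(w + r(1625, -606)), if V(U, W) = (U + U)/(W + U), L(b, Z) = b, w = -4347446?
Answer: 2*I*sqrt(39671727962)/191 ≈ 2085.6*I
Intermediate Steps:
V(U, W) = 2*U/(U + W) (V(U, W) = (2*U)/(U + W) = 2*U/(U + W))
r(T, P) = (-3 + 2*P/(33 + P))*(1093 + T) (r(T, P) = (-3 + 2*P/(P + 33))*(T + 1093) = (-3 + 2*P/(33 + P))*(1093 + T))
sqrt(w + r(1625, -606)) = sqrt(-4347446 + (-108207 - 1093*(-606) - 99*1625 - 1*(-606)*1625)/(33 - 606)) = sqrt(-4347446 + (-108207 + 662358 - 160875 + 984750)/(-573)) = sqrt(-4347446 - 1/573*1378026) = sqrt(-4347446 - 459342/191) = sqrt(-830821528/191) = 2*I*sqrt(39671727962)/191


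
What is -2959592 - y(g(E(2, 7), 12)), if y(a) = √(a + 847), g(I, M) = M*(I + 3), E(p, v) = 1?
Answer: -2959592 - √895 ≈ -2.9596e+6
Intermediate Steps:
g(I, M) = M*(3 + I)
y(a) = √(847 + a)
-2959592 - y(g(E(2, 7), 12)) = -2959592 - √(847 + 12*(3 + 1)) = -2959592 - √(847 + 12*4) = -2959592 - √(847 + 48) = -2959592 - √895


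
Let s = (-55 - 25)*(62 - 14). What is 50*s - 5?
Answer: -192005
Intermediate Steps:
s = -3840 (s = -80*48 = -3840)
50*s - 5 = 50*(-3840) - 5 = -192000 - 5 = -192005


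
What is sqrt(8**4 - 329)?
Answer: sqrt(3767) ≈ 61.376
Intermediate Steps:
sqrt(8**4 - 329) = sqrt(4096 - 329) = sqrt(3767)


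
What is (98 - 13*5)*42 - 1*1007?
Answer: 379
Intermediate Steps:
(98 - 13*5)*42 - 1*1007 = (98 - 65)*42 - 1007 = 33*42 - 1007 = 1386 - 1007 = 379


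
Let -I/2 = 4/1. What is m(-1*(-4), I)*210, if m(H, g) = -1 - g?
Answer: 1470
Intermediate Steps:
I = -8 (I = -8/1 = -8 ≈ -8.0000)
m(-1*(-4), I)*210 = (-1 - 1*(-8))*210 = (-1 + 8)*210 = 7*210 = 1470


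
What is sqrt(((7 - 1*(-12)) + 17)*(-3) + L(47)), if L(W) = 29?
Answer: I*sqrt(79) ≈ 8.8882*I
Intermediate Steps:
sqrt(((7 - 1*(-12)) + 17)*(-3) + L(47)) = sqrt(((7 - 1*(-12)) + 17)*(-3) + 29) = sqrt(((7 + 12) + 17)*(-3) + 29) = sqrt((19 + 17)*(-3) + 29) = sqrt(36*(-3) + 29) = sqrt(-108 + 29) = sqrt(-79) = I*sqrt(79)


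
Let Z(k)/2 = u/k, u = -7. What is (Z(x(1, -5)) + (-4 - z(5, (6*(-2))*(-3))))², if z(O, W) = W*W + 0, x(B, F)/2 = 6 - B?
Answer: 42341049/25 ≈ 1.6936e+6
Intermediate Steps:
x(B, F) = 12 - 2*B (x(B, F) = 2*(6 - B) = 12 - 2*B)
z(O, W) = W² (z(O, W) = W² + 0 = W²)
Z(k) = -14/k (Z(k) = 2*(-7/k) = -14/k)
(Z(x(1, -5)) + (-4 - z(5, (6*(-2))*(-3))))² = (-14/(12 - 2*1) + (-4 - ((6*(-2))*(-3))²))² = (-14/(12 - 2) + (-4 - (-12*(-3))²))² = (-14/10 + (-4 - 1*36²))² = (-14*⅒ + (-4 - 1*1296))² = (-7/5 + (-4 - 1296))² = (-7/5 - 1300)² = (-6507/5)² = 42341049/25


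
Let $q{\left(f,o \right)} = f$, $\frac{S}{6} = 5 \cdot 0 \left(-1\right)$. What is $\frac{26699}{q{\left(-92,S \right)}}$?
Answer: $- \frac{26699}{92} \approx -290.21$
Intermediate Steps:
$S = 0$ ($S = 6 \cdot 5 \cdot 0 \left(-1\right) = 6 \cdot 0 \left(-1\right) = 6 \cdot 0 = 0$)
$\frac{26699}{q{\left(-92,S \right)}} = \frac{26699}{-92} = 26699 \left(- \frac{1}{92}\right) = - \frac{26699}{92}$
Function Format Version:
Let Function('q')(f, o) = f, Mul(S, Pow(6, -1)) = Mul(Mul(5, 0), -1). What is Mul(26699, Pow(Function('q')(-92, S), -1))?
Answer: Rational(-26699, 92) ≈ -290.21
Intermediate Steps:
S = 0 (S = Mul(6, Mul(Mul(5, 0), -1)) = Mul(6, Mul(0, -1)) = Mul(6, 0) = 0)
Mul(26699, Pow(Function('q')(-92, S), -1)) = Mul(26699, Pow(-92, -1)) = Mul(26699, Rational(-1, 92)) = Rational(-26699, 92)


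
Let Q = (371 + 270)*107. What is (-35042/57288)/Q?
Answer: -2503/280658004 ≈ -8.9183e-6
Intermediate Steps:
Q = 68587 (Q = 641*107 = 68587)
(-35042/57288)/Q = -35042/57288/68587 = -35042*1/57288*(1/68587) = -2503/4092*1/68587 = -2503/280658004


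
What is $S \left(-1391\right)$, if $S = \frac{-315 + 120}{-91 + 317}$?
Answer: $\frac{271245}{226} \approx 1200.2$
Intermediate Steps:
$S = - \frac{195}{226} \approx -0.86283$
$S \left(-1391\right) = \left(- \frac{195}{226}\right) \left(-1391\right) = \frac{271245}{226}$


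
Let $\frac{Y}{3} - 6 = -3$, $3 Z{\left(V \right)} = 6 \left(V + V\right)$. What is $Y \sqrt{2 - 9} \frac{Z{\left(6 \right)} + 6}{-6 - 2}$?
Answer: $- \frac{135 i \sqrt{7}}{4} \approx - 89.294 i$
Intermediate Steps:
$Z{\left(V \right)} = 4 V$ ($Z{\left(V \right)} = \frac{6 \left(V + V\right)}{3} = \frac{6 \cdot 2 V}{3} = \frac{12 V}{3} = 4 V$)
$Y = 9$ ($Y = 18 + 3 \left(-3\right) = 18 - 9 = 9$)
$Y \sqrt{2 - 9} \frac{Z{\left(6 \right)} + 6}{-6 - 2} = 9 \sqrt{2 - 9} \frac{4 \cdot 6 + 6}{-6 - 2} = 9 \sqrt{-7} \frac{24 + 6}{-8} = 9 i \sqrt{7} \cdot 30 \left(- \frac{1}{8}\right) = 9 i \sqrt{7} \left(- \frac{15}{4}\right) = - \frac{135 i \sqrt{7}}{4}$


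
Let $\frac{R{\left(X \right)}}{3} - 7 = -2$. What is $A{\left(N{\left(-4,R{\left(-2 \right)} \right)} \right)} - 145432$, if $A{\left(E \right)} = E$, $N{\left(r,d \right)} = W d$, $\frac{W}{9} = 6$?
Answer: $-144622$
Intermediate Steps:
$W = 54$ ($W = 9 \cdot 6 = 54$)
$R{\left(X \right)} = 15$ ($R{\left(X \right)} = 21 + 3 \left(-2\right) = 21 - 6 = 15$)
$N{\left(r,d \right)} = 54 d$
$A{\left(N{\left(-4,R{\left(-2 \right)} \right)} \right)} - 145432 = 54 \cdot 15 - 145432 = 810 - 145432 = -144622$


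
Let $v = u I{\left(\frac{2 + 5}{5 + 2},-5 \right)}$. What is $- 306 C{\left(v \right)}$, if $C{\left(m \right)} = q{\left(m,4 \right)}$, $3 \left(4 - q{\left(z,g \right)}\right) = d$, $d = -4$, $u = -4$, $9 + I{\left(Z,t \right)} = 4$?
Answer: $-1632$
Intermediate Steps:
$I{\left(Z,t \right)} = -5$ ($I{\left(Z,t \right)} = -9 + 4 = -5$)
$v = 20$ ($v = \left(-4\right) \left(-5\right) = 20$)
$q{\left(z,g \right)} = \frac{16}{3}$ ($q{\left(z,g \right)} = 4 - - \frac{4}{3} = 4 + \frac{4}{3} = \frac{16}{3}$)
$C{\left(m \right)} = \frac{16}{3}$
$- 306 C{\left(v \right)} = \left(-306\right) \frac{16}{3} = -1632$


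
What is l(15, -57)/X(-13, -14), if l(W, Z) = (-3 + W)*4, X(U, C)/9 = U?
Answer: -16/39 ≈ -0.41026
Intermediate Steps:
X(U, C) = 9*U
l(W, Z) = -12 + 4*W
l(15, -57)/X(-13, -14) = (-12 + 4*15)/((9*(-13))) = (-12 + 60)/(-117) = 48*(-1/117) = -16/39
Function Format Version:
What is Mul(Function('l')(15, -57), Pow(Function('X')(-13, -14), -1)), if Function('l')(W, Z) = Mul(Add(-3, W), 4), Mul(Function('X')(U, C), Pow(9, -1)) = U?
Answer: Rational(-16, 39) ≈ -0.41026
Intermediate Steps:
Function('X')(U, C) = Mul(9, U)
Function('l')(W, Z) = Add(-12, Mul(4, W))
Mul(Function('l')(15, -57), Pow(Function('X')(-13, -14), -1)) = Mul(Add(-12, Mul(4, 15)), Pow(Mul(9, -13), -1)) = Mul(Add(-12, 60), Pow(-117, -1)) = Mul(48, Rational(-1, 117)) = Rational(-16, 39)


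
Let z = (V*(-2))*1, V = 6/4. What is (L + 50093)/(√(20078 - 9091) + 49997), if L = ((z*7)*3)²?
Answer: 1351468907/1249844511 - 27031*√10987/1249844511 ≈ 1.0790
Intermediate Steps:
V = 3/2 (V = 6*(¼) = 3/2 ≈ 1.5000)
z = -3 (z = ((3/2)*(-2))*1 = -3*1 = -3)
L = 3969 (L = (-3*7*3)² = (-21*3)² = (-63)² = 3969)
(L + 50093)/(√(20078 - 9091) + 49997) = (3969 + 50093)/(√(20078 - 9091) + 49997) = 54062/(√10987 + 49997) = 54062/(49997 + √10987)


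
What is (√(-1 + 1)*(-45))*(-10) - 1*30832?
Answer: -30832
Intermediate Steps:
(√(-1 + 1)*(-45))*(-10) - 1*30832 = (√0*(-45))*(-10) - 30832 = (0*(-45))*(-10) - 30832 = 0*(-10) - 30832 = 0 - 30832 = -30832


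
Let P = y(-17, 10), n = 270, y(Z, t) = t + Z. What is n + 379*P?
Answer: -2383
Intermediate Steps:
y(Z, t) = Z + t
P = -7 (P = -17 + 10 = -7)
n + 379*P = 270 + 379*(-7) = 270 - 2653 = -2383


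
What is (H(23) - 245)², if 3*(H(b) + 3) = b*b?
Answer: 46225/9 ≈ 5136.1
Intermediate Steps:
H(b) = -3 + b²/3 (H(b) = -3 + (b*b)/3 = -3 + b²/3)
(H(23) - 245)² = ((-3 + (⅓)*23²) - 245)² = ((-3 + (⅓)*529) - 245)² = ((-3 + 529/3) - 245)² = (520/3 - 245)² = (-215/3)² = 46225/9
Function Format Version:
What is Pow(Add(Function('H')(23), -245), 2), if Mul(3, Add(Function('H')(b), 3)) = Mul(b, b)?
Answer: Rational(46225, 9) ≈ 5136.1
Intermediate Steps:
Function('H')(b) = Add(-3, Mul(Rational(1, 3), Pow(b, 2))) (Function('H')(b) = Add(-3, Mul(Rational(1, 3), Mul(b, b))) = Add(-3, Mul(Rational(1, 3), Pow(b, 2))))
Pow(Add(Function('H')(23), -245), 2) = Pow(Add(Add(-3, Mul(Rational(1, 3), Pow(23, 2))), -245), 2) = Pow(Add(Add(-3, Mul(Rational(1, 3), 529)), -245), 2) = Pow(Add(Add(-3, Rational(529, 3)), -245), 2) = Pow(Add(Rational(520, 3), -245), 2) = Pow(Rational(-215, 3), 2) = Rational(46225, 9)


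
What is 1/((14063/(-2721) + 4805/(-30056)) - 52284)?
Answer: -81782376/4276345498717 ≈ -1.9124e-5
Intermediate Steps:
1/((14063/(-2721) + 4805/(-30056)) - 52284) = 1/((14063*(-1/2721) + 4805*(-1/30056)) - 52284) = 1/((-14063/2721 - 4805/30056) - 52284) = 1/(-435751933/81782376 - 52284) = 1/(-4276345498717/81782376) = -81782376/4276345498717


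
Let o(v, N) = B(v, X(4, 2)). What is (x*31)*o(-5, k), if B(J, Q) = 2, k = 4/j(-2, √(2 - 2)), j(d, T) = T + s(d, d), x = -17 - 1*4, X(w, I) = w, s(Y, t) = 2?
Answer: -1302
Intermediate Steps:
x = -21 (x = -17 - 4 = -21)
j(d, T) = 2 + T (j(d, T) = T + 2 = 2 + T)
k = 2 (k = 4/(2 + √(2 - 2)) = 4/(2 + √0) = 4/(2 + 0) = 4/2 = 4*(½) = 2)
o(v, N) = 2
(x*31)*o(-5, k) = -21*31*2 = -651*2 = -1302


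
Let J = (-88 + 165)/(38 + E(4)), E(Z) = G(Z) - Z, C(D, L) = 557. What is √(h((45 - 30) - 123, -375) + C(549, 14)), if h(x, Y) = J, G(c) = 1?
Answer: 2*√3495/5 ≈ 23.647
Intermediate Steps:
E(Z) = 1 - Z
J = 11/5 (J = (-88 + 165)/(38 + (1 - 1*4)) = 77/(38 + (1 - 4)) = 77/(38 - 3) = 77/35 = 77*(1/35) = 11/5 ≈ 2.2000)
h(x, Y) = 11/5
√(h((45 - 30) - 123, -375) + C(549, 14)) = √(11/5 + 557) = √(2796/5) = 2*√3495/5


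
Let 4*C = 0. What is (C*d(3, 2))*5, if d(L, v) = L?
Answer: 0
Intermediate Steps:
C = 0 (C = (¼)*0 = 0)
(C*d(3, 2))*5 = (0*3)*5 = 0*5 = 0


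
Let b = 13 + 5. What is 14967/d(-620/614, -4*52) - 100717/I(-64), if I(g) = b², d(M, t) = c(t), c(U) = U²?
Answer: -1088142745/3504384 ≈ -310.51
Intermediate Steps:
d(M, t) = t²
b = 18
I(g) = 324 (I(g) = 18² = 324)
14967/d(-620/614, -4*52) - 100717/I(-64) = 14967/((-4*52)²) - 100717/324 = 14967/((-208)²) - 100717*1/324 = 14967/43264 - 100717/324 = -1088142745/3504384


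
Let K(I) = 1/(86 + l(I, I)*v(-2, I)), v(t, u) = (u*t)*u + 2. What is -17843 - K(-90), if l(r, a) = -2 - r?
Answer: -25432305933/1425338 ≈ -17843.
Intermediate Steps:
v(t, u) = 2 + t*u² (v(t, u) = (t*u)*u + 2 = t*u² + 2 = 2 + t*u²)
K(I) = 1/(86 + (-2 - I)*(2 - 2*I²))
-17843 - K(-90) = -17843 - 1/(2*(43 + (-1 + (-90)²)*(2 - 90))) = -17843 - 1/(2*(43 + (-1 + 8100)*(-88))) = -17843 - 1/(2*(43 + 8099*(-88))) = -17843 - 1/(2*(43 - 712712)) = -17843 - 1/(2*(-712669)) = -17843 - (-1)/(2*712669) = -17843 - 1*(-1/1425338) = -17843 + 1/1425338 = -25432305933/1425338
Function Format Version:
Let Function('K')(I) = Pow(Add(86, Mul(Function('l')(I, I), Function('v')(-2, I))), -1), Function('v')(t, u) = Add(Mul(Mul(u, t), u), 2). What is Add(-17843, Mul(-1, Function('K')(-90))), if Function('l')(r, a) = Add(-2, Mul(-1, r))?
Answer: Rational(-25432305933, 1425338) ≈ -17843.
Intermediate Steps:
Function('v')(t, u) = Add(2, Mul(t, Pow(u, 2))) (Function('v')(t, u) = Add(Mul(Mul(t, u), u), 2) = Add(Mul(t, Pow(u, 2)), 2) = Add(2, Mul(t, Pow(u, 2))))
Function('K')(I) = Pow(Add(86, Mul(Add(-2, Mul(-1, I)), Add(2, Mul(-2, Pow(I, 2))))), -1)
Add(-17843, Mul(-1, Function('K')(-90))) = Add(-17843, Mul(-1, Mul(Rational(1, 2), Pow(Add(43, Mul(Add(-1, Pow(-90, 2)), Add(2, -90))), -1)))) = Add(-17843, Mul(-1, Mul(Rational(1, 2), Pow(Add(43, Mul(Add(-1, 8100), -88)), -1)))) = Add(-17843, Mul(-1, Mul(Rational(1, 2), Pow(Add(43, Mul(8099, -88)), -1)))) = Add(-17843, Mul(-1, Mul(Rational(1, 2), Pow(Add(43, -712712), -1)))) = Add(-17843, Mul(-1, Mul(Rational(1, 2), Pow(-712669, -1)))) = Add(-17843, Mul(-1, Mul(Rational(1, 2), Rational(-1, 712669)))) = Add(-17843, Mul(-1, Rational(-1, 1425338))) = Add(-17843, Rational(1, 1425338)) = Rational(-25432305933, 1425338)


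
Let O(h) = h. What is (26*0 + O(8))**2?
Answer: 64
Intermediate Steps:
(26*0 + O(8))**2 = (26*0 + 8)**2 = (0 + 8)**2 = 8**2 = 64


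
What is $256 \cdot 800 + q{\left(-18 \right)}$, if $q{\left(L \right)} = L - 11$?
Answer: $204771$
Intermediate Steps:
$q{\left(L \right)} = -11 + L$
$256 \cdot 800 + q{\left(-18 \right)} = 256 \cdot 800 - 29 = 204800 - 29 = 204771$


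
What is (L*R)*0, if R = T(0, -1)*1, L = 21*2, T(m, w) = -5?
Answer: 0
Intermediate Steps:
L = 42
R = -5 (R = -5*1 = -5)
(L*R)*0 = (42*(-5))*0 = -210*0 = 0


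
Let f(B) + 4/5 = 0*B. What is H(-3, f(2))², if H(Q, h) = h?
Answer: 16/25 ≈ 0.64000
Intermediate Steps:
f(B) = -⅘ (f(B) = -⅘ + 0*B = -⅘ + 0 = -⅘)
H(-3, f(2))² = (-⅘)² = 16/25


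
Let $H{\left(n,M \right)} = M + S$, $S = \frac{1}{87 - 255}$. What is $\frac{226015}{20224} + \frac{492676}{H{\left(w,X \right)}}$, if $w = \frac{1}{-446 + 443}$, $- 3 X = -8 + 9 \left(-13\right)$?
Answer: $\frac{558504540739}{47182592} \approx 11837.0$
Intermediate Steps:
$X = \frac{125}{3}$ ($X = - \frac{-8 + 9 \left(-13\right)}{3} = - \frac{-8 - 117}{3} = \left(- \frac{1}{3}\right) \left(-125\right) = \frac{125}{3} \approx 41.667$)
$S = - \frac{1}{168}$ ($S = \frac{1}{-168} = - \frac{1}{168} \approx -0.0059524$)
$w = - \frac{1}{3}$ ($w = \frac{1}{-3} = - \frac{1}{3} \approx -0.33333$)
$H{\left(n,M \right)} = - \frac{1}{168} + M$ ($H{\left(n,M \right)} = M - \frac{1}{168} = - \frac{1}{168} + M$)
$\frac{226015}{20224} + \frac{492676}{H{\left(w,X \right)}} = \frac{226015}{20224} + \frac{492676}{- \frac{1}{168} + \frac{125}{3}} = 226015 \cdot \frac{1}{20224} + \frac{492676}{\frac{2333}{56}} = \frac{226015}{20224} + 492676 \cdot \frac{56}{2333} = \frac{226015}{20224} + \frac{27589856}{2333} = \frac{558504540739}{47182592}$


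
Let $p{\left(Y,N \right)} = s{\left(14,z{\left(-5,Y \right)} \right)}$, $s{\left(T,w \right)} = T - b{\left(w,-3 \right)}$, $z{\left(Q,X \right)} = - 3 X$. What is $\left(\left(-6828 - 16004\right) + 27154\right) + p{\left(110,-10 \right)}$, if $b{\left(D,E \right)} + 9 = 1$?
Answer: $4344$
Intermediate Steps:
$b{\left(D,E \right)} = -8$ ($b{\left(D,E \right)} = -9 + 1 = -8$)
$s{\left(T,w \right)} = 8 + T$ ($s{\left(T,w \right)} = T - -8 = T + 8 = 8 + T$)
$p{\left(Y,N \right)} = 22$ ($p{\left(Y,N \right)} = 8 + 14 = 22$)
$\left(\left(-6828 - 16004\right) + 27154\right) + p{\left(110,-10 \right)} = \left(\left(-6828 - 16004\right) + 27154\right) + 22 = \left(-22832 + 27154\right) + 22 = 4322 + 22 = 4344$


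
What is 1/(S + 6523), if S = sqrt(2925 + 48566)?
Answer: 593/3863458 - sqrt(51491)/42498038 ≈ 0.00014815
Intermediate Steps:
S = sqrt(51491) ≈ 226.92
1/(S + 6523) = 1/(sqrt(51491) + 6523) = 1/(6523 + sqrt(51491))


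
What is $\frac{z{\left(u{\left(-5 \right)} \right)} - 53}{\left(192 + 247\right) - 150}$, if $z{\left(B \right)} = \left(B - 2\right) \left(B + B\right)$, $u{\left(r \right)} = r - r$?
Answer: $- \frac{53}{289} \approx -0.18339$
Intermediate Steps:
$u{\left(r \right)} = 0$
$z{\left(B \right)} = 2 B \left(-2 + B\right)$ ($z{\left(B \right)} = \left(-2 + B\right) 2 B = 2 B \left(-2 + B\right)$)
$\frac{z{\left(u{\left(-5 \right)} \right)} - 53}{\left(192 + 247\right) - 150} = \frac{2 \cdot 0 \left(-2 + 0\right) - 53}{\left(192 + 247\right) - 150} = \frac{2 \cdot 0 \left(-2\right) - 53}{439 - 150} = \frac{0 - 53}{289} = \left(-53\right) \frac{1}{289} = - \frac{53}{289}$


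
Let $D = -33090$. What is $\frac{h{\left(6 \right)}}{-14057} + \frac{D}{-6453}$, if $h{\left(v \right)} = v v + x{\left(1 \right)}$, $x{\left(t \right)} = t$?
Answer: $\frac{154969123}{30236607} \approx 5.1252$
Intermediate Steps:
$h{\left(v \right)} = 1 + v^{2}$ ($h{\left(v \right)} = v v + 1 = v^{2} + 1 = 1 + v^{2}$)
$\frac{h{\left(6 \right)}}{-14057} + \frac{D}{-6453} = \frac{1 + 6^{2}}{-14057} - \frac{33090}{-6453} = \left(1 + 36\right) \left(- \frac{1}{14057}\right) - - \frac{11030}{2151} = 37 \left(- \frac{1}{14057}\right) + \frac{11030}{2151} = - \frac{37}{14057} + \frac{11030}{2151} = \frac{154969123}{30236607}$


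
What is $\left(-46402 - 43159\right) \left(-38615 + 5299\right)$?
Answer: $2983814276$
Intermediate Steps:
$\left(-46402 - 43159\right) \left(-38615 + 5299\right) = \left(-89561\right) \left(-33316\right) = 2983814276$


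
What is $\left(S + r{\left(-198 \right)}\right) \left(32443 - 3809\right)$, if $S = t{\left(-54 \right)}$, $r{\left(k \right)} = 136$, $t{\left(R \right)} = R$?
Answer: $2347988$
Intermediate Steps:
$S = -54$
$\left(S + r{\left(-198 \right)}\right) \left(32443 - 3809\right) = \left(-54 + 136\right) \left(32443 - 3809\right) = 82 \cdot 28634 = 2347988$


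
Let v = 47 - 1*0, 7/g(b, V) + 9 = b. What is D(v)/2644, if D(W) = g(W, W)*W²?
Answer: 15463/100472 ≈ 0.15390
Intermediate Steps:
g(b, V) = 7/(-9 + b)
v = 47 (v = 47 + 0 = 47)
D(W) = 7*W²/(-9 + W) (D(W) = (7/(-9 + W))*W² = 7*W²/(-9 + W))
D(v)/2644 = (7*47²/(-9 + 47))/2644 = (7*2209/38)*(1/2644) = (7*2209*(1/38))*(1/2644) = (15463/38)*(1/2644) = 15463/100472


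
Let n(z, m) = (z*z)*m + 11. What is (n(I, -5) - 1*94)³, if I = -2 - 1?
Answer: -2097152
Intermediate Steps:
I = -3
n(z, m) = 11 + m*z² (n(z, m) = z²*m + 11 = m*z² + 11 = 11 + m*z²)
(n(I, -5) - 1*94)³ = ((11 - 5*(-3)²) - 1*94)³ = ((11 - 5*9) - 94)³ = ((11 - 45) - 94)³ = (-34 - 94)³ = (-128)³ = -2097152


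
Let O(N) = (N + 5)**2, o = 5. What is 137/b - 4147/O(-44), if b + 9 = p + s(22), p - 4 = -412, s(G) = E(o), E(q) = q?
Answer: -147457/48204 ≈ -3.0590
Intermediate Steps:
s(G) = 5
p = -408 (p = 4 - 412 = -408)
O(N) = (5 + N)**2
b = -412 (b = -9 + (-408 + 5) = -9 - 403 = -412)
137/b - 4147/O(-44) = 137/(-412) - 4147/(5 - 44)**2 = 137*(-1/412) - 4147/((-39)**2) = -137/412 - 4147/1521 = -137/412 - 4147*1/1521 = -137/412 - 319/117 = -147457/48204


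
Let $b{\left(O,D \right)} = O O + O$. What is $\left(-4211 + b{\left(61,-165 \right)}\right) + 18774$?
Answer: $18345$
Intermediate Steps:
$b{\left(O,D \right)} = O + O^{2}$ ($b{\left(O,D \right)} = O^{2} + O = O + O^{2}$)
$\left(-4211 + b{\left(61,-165 \right)}\right) + 18774 = \left(-4211 + 61 \left(1 + 61\right)\right) + 18774 = \left(-4211 + 61 \cdot 62\right) + 18774 = \left(-4211 + 3782\right) + 18774 = -429 + 18774 = 18345$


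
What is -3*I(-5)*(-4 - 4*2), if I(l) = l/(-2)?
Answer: 90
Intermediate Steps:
I(l) = -l/2 (I(l) = l*(-1/2) = -l/2)
-3*I(-5)*(-4 - 4*2) = -3*(-1/2*(-5))*(-4 - 4*2) = -15*(-4 - 8)/2 = -15*(-12)/2 = -3*(-30) = 90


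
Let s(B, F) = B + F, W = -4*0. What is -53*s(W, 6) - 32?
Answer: -350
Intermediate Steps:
W = 0
-53*s(W, 6) - 32 = -53*(0 + 6) - 32 = -53*6 - 32 = -318 - 32 = -350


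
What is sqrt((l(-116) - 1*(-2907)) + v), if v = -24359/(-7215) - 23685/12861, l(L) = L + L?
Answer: sqrt(284518153649447835)/10310235 ≈ 51.735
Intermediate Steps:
l(L) = 2*L
v = 15821536/10310235 (v = -24359*(-1/7215) - 23685*1/12861 = 24359/7215 - 7895/4287 = 15821536/10310235 ≈ 1.5345)
sqrt((l(-116) - 1*(-2907)) + v) = sqrt((2*(-116) - 1*(-2907)) + 15821536/10310235) = sqrt((-232 + 2907) + 15821536/10310235) = sqrt(2675 + 15821536/10310235) = sqrt(27595700161/10310235) = sqrt(284518153649447835)/10310235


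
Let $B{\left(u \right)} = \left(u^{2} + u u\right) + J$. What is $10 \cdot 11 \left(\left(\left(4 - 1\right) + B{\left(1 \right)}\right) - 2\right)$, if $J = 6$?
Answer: $990$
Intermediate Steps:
$B{\left(u \right)} = 6 + 2 u^{2}$ ($B{\left(u \right)} = \left(u^{2} + u u\right) + 6 = \left(u^{2} + u^{2}\right) + 6 = 2 u^{2} + 6 = 6 + 2 u^{2}$)
$10 \cdot 11 \left(\left(\left(4 - 1\right) + B{\left(1 \right)}\right) - 2\right) = 10 \cdot 11 \left(\left(\left(4 - 1\right) + \left(6 + 2 \cdot 1^{2}\right)\right) - 2\right) = 110 \left(\left(3 + \left(6 + 2 \cdot 1\right)\right) - 2\right) = 110 \left(\left(3 + \left(6 + 2\right)\right) - 2\right) = 110 \left(\left(3 + 8\right) - 2\right) = 110 \left(11 - 2\right) = 110 \cdot 9 = 990$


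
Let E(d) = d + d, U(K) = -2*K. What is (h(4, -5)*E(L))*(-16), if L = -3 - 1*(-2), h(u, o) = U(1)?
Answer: -64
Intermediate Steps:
h(u, o) = -2 (h(u, o) = -2*1 = -2)
L = -1 (L = -3 + 2 = -1)
E(d) = 2*d
(h(4, -5)*E(L))*(-16) = -4*(-1)*(-16) = -2*(-2)*(-16) = 4*(-16) = -64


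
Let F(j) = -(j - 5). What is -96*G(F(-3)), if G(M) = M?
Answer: -768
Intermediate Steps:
F(j) = 5 - j (F(j) = -(-5 + j) = 5 - j)
-96*G(F(-3)) = -96*(5 - 1*(-3)) = -96*(5 + 3) = -96*8 = -768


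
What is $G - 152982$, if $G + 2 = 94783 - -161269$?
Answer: $103068$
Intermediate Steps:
$G = 256050$ ($G = -2 + \left(94783 - -161269\right) = -2 + \left(94783 + 161269\right) = -2 + 256052 = 256050$)
$G - 152982 = 256050 - 152982 = 103068$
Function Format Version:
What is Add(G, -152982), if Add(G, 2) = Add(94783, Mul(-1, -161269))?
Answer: 103068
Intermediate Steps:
G = 256050 (G = Add(-2, Add(94783, Mul(-1, -161269))) = Add(-2, Add(94783, 161269)) = Add(-2, 256052) = 256050)
Add(G, -152982) = Add(256050, -152982) = 103068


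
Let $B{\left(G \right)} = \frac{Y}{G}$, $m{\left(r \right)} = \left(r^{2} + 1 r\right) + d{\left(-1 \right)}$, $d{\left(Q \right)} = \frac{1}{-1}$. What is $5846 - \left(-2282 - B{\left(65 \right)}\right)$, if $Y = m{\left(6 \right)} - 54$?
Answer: $\frac{40639}{5} \approx 8127.8$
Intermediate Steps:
$d{\left(Q \right)} = -1$
$m{\left(r \right)} = -1 + r + r^{2}$ ($m{\left(r \right)} = \left(r^{2} + 1 r\right) - 1 = \left(r^{2} + r\right) - 1 = \left(r + r^{2}\right) - 1 = -1 + r + r^{2}$)
$Y = -13$ ($Y = \left(-1 + 6 + 6^{2}\right) - 54 = \left(-1 + 6 + 36\right) - 54 = 41 - 54 = -13$)
$B{\left(G \right)} = - \frac{13}{G}$
$5846 - \left(-2282 - B{\left(65 \right)}\right) = 5846 - \left(-2282 - - \frac{13}{65}\right) = 5846 - \left(-2282 - \left(-13\right) \frac{1}{65}\right) = 5846 - \left(-2282 - - \frac{1}{5}\right) = 5846 - \left(-2282 + \frac{1}{5}\right) = 5846 - - \frac{11409}{5} = 5846 + \frac{11409}{5} = \frac{40639}{5}$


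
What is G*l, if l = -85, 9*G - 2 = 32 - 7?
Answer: -255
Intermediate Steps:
G = 3 (G = 2/9 + (32 - 7)/9 = 2/9 + (⅑)*25 = 2/9 + 25/9 = 3)
G*l = 3*(-85) = -255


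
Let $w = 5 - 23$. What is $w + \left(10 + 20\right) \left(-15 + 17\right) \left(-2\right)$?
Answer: $-138$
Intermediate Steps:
$w = -18$
$w + \left(10 + 20\right) \left(-15 + 17\right) \left(-2\right) = -18 + \left(10 + 20\right) \left(-15 + 17\right) \left(-2\right) = -18 + 30 \cdot 2 \left(-2\right) = -18 + 60 \left(-2\right) = -18 - 120 = -138$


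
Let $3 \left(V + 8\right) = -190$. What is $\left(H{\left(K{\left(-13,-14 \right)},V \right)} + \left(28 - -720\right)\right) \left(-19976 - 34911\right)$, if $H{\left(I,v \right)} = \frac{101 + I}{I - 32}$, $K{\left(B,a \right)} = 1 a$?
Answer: $- \frac{1883776727}{46} \approx -4.0952 \cdot 10^{7}$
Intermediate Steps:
$K{\left(B,a \right)} = a$
$V = - \frac{214}{3}$ ($V = -8 + \frac{1}{3} \left(-190\right) = -8 - \frac{190}{3} = - \frac{214}{3} \approx -71.333$)
$H{\left(I,v \right)} = \frac{101 + I}{-32 + I}$
$\left(H{\left(K{\left(-13,-14 \right)},V \right)} + \left(28 - -720\right)\right) \left(-19976 - 34911\right) = \left(\frac{101 - 14}{-32 - 14} + \left(28 - -720\right)\right) \left(-19976 - 34911\right) = \left(\frac{1}{-46} \cdot 87 + \left(28 + 720\right)\right) \left(-54887\right) = \left(\left(- \frac{1}{46}\right) 87 + 748\right) \left(-54887\right) = \left(- \frac{87}{46} + 748\right) \left(-54887\right) = \frac{34321}{46} \left(-54887\right) = - \frac{1883776727}{46}$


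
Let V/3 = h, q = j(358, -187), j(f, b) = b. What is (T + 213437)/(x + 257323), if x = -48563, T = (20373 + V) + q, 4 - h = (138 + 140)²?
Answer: 1783/208760 ≈ 0.0085409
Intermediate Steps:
q = -187
h = -77280 (h = 4 - (138 + 140)² = 4 - 1*278² = 4 - 1*77284 = 4 - 77284 = -77280)
V = -231840 (V = 3*(-77280) = -231840)
T = -211654 (T = (20373 - 231840) - 187 = -211467 - 187 = -211654)
(T + 213437)/(x + 257323) = (-211654 + 213437)/(-48563 + 257323) = 1783/208760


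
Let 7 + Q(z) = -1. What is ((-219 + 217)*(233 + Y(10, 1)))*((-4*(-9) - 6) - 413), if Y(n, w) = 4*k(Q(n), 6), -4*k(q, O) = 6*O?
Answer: 150902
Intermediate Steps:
Q(z) = -8 (Q(z) = -7 - 1 = -8)
k(q, O) = -3*O/2
Y(n, w) = -36 (Y(n, w) = 4*(-3/2*6) = 4*(-9) = -36)
((-219 + 217)*(233 + Y(10, 1)))*((-4*(-9) - 6) - 413) = ((-219 + 217)*(233 - 36))*((-4*(-9) - 6) - 413) = (-2*197)*((36 - 6) - 413) = -394*(30 - 413) = -394*(-383) = 150902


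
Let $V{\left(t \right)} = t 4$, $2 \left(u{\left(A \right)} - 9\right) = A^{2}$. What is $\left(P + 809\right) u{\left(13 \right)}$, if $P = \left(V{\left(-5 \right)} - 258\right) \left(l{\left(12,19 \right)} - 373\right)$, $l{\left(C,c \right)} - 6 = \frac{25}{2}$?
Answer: $9290160$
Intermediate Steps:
$u{\left(A \right)} = 9 + \frac{A^{2}}{2}$
$l{\left(C,c \right)} = \frac{37}{2}$ ($l{\left(C,c \right)} = 6 + \frac{25}{2} = \frac{37}{2}$)
$V{\left(t \right)} = 4 t$
$P = 98551$ ($P = \left(4 \left(-5\right) - 258\right) \left(\frac{37}{2} - 373\right) = \left(-20 - 258\right) \left(- \frac{709}{2}\right) = \left(-278\right) \left(- \frac{709}{2}\right) = 98551$)
$\left(P + 809\right) u{\left(13 \right)} = \left(98551 + 809\right) \left(9 + \frac{13^{2}}{2}\right) = 99360 \left(9 + \frac{1}{2} \cdot 169\right) = 99360 \left(9 + \frac{169}{2}\right) = 99360 \cdot \frac{187}{2} = 9290160$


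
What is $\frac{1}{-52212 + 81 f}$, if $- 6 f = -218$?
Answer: $- \frac{1}{49269} \approx -2.0297 \cdot 10^{-5}$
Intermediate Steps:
$f = \frac{109}{3}$ ($f = \left(- \frac{1}{6}\right) \left(-218\right) = \frac{109}{3} \approx 36.333$)
$\frac{1}{-52212 + 81 f} = \frac{1}{-52212 + 81 \cdot \frac{109}{3}} = \frac{1}{-52212 + 2943} = \frac{1}{-49269} = - \frac{1}{49269}$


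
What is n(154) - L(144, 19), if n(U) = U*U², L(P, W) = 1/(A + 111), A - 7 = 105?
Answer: 814454871/223 ≈ 3.6523e+6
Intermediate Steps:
A = 112 (A = 7 + 105 = 112)
L(P, W) = 1/223 (L(P, W) = 1/(112 + 111) = 1/223)
n(U) = U³
n(154) - L(144, 19) = 154³ - 1*1/223 = 3652264 - 1/223 = 814454871/223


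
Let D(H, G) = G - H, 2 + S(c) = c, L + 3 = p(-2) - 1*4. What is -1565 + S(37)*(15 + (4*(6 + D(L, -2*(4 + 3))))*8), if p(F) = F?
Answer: 80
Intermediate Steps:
L = -9 (L = -3 + (-2 - 1*4) = -3 + (-2 - 4) = -3 - 6 = -9)
S(c) = -2 + c
-1565 + S(37)*(15 + (4*(6 + D(L, -2*(4 + 3))))*8) = -1565 + (-2 + 37)*(15 + (4*(6 + (-2*(4 + 3) - 1*(-9))))*8) = -1565 + 35*(15 + (4*(6 + (-2*7 + 9)))*8) = -1565 + 35*(15 + (4*(6 + (-14 + 9)))*8) = -1565 + 35*(15 + (4*(6 - 5))*8) = -1565 + 35*(15 + (4*1)*8) = -1565 + 35*(15 + 4*8) = -1565 + 35*(15 + 32) = -1565 + 35*47 = -1565 + 1645 = 80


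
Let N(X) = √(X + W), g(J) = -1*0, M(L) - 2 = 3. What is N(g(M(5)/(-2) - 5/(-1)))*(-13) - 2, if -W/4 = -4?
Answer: -54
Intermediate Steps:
W = 16 (W = -4*(-4) = 16)
M(L) = 5 (M(L) = 2 + 3 = 5)
g(J) = 0
N(X) = √(16 + X) (N(X) = √(X + 16) = √(16 + X))
N(g(M(5)/(-2) - 5/(-1)))*(-13) - 2 = √(16 + 0)*(-13) - 2 = √16*(-13) - 2 = 4*(-13) - 2 = -52 - 2 = -54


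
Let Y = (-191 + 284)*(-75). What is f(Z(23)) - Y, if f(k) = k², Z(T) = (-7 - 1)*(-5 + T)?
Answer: 27711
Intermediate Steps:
Z(T) = 40 - 8*T (Z(T) = -8*(-5 + T) = 40 - 8*T)
Y = -6975 (Y = 93*(-75) = -6975)
f(Z(23)) - Y = (40 - 8*23)² - 1*(-6975) = (40 - 184)² + 6975 = (-144)² + 6975 = 20736 + 6975 = 27711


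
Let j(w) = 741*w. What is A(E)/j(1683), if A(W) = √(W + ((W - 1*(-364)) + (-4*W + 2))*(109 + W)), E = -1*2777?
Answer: I*√23206373/1247103 ≈ 0.0038628*I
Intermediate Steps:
E = -2777
A(W) = √(W + (109 + W)*(366 - 3*W)) (A(W) = √(W + ((W + 364) + (2 - 4*W))*(109 + W)) = √(W + ((364 + W) + (2 - 4*W))*(109 + W)) = √(W + (366 - 3*W)*(109 + W)) = √(W + (109 + W)*(366 - 3*W)))
A(E)/j(1683) = √(39894 - 3*(-2777)² + 40*(-2777))/((741*1683)) = √(39894 - 3*7711729 - 111080)/1247103 = √(39894 - 23135187 - 111080)*(1/1247103) = √(-23206373)*(1/1247103) = (I*√23206373)*(1/1247103) = I*√23206373/1247103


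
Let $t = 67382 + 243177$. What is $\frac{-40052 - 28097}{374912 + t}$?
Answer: $- \frac{68149}{685471} \approx -0.099419$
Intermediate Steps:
$t = 310559$
$\frac{-40052 - 28097}{374912 + t} = \frac{-40052 - 28097}{374912 + 310559} = - \frac{68149}{685471}$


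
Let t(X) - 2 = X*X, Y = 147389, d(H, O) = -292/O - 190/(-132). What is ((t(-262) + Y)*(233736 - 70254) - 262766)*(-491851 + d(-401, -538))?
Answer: -154201591687535134576/8877 ≈ -1.7371e+16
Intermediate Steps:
d(H, O) = 95/66 - 292/O (d(H, O) = -292/O - 190*(-1/132) = -292/O + 95/66 = 95/66 - 292/O)
t(X) = 2 + X² (t(X) = 2 + X*X = 2 + X²)
((t(-262) + Y)*(233736 - 70254) - 262766)*(-491851 + d(-401, -538)) = (((2 + (-262)²) + 147389)*(233736 - 70254) - 262766)*(-491851 + (95/66 - 292/(-538))) = (((2 + 68644) + 147389)*163482 - 262766)*(-491851 + (95/66 - 292*(-1/538))) = ((68646 + 147389)*163482 - 262766)*(-491851 + (95/66 + 146/269)) = (216035*163482 - 262766)*(-491851 + 35191/17754) = (35317833870 - 262766)*(-8732287463/17754) = 35317571104*(-8732287463/17754) = -154201591687535134576/8877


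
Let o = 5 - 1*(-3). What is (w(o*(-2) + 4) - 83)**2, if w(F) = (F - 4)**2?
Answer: 29929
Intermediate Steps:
o = 8 (o = 5 + 3 = 8)
w(F) = (-4 + F)**2
(w(o*(-2) + 4) - 83)**2 = ((-4 + (8*(-2) + 4))**2 - 83)**2 = ((-4 + (-16 + 4))**2 - 83)**2 = ((-4 - 12)**2 - 83)**2 = ((-16)**2 - 83)**2 = (256 - 83)**2 = 173**2 = 29929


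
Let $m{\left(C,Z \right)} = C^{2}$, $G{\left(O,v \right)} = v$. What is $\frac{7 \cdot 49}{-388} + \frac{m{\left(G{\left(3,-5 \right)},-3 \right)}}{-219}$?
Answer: $- \frac{84817}{84972} \approx -0.99818$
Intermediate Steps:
$\frac{7 \cdot 49}{-388} + \frac{m{\left(G{\left(3,-5 \right)},-3 \right)}}{-219} = \frac{7 \cdot 49}{-388} + \frac{\left(-5\right)^{2}}{-219} = 343 \left(- \frac{1}{388}\right) + 25 \left(- \frac{1}{219}\right) = - \frac{343}{388} - \frac{25}{219} = - \frac{84817}{84972}$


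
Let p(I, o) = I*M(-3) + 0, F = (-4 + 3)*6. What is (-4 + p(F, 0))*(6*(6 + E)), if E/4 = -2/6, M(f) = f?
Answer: 392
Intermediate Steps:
E = -4/3 (E = 4*(-2/6) = 4*(-2*1/6) = 4*(-1/3) = -4/3 ≈ -1.3333)
F = -6 (F = -1*6 = -6)
p(I, o) = -3*I (p(I, o) = I*(-3) + 0 = -3*I + 0 = -3*I)
(-4 + p(F, 0))*(6*(6 + E)) = (-4 - 3*(-6))*(6*(6 - 4/3)) = (-4 + 18)*(6*(14/3)) = 14*28 = 392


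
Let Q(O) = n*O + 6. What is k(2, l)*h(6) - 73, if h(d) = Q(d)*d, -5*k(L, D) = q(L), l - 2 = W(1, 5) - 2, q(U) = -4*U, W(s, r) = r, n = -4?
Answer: -1229/5 ≈ -245.80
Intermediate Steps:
l = 5 (l = 2 + (5 - 2) = 2 + 3 = 5)
k(L, D) = 4*L/5 (k(L, D) = -(-4)*L/5 = 4*L/5)
Q(O) = 6 - 4*O (Q(O) = -4*O + 6 = 6 - 4*O)
h(d) = d*(6 - 4*d) (h(d) = (6 - 4*d)*d = d*(6 - 4*d))
k(2, l)*h(6) - 73 = ((⅘)*2)*(2*6*(3 - 2*6)) - 73 = 8*(2*6*(3 - 12))/5 - 73 = 8*(2*6*(-9))/5 - 73 = (8/5)*(-108) - 73 = -864/5 - 73 = -1229/5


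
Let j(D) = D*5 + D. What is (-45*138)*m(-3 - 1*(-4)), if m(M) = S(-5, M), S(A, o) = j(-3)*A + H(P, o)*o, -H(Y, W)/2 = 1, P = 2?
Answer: -546480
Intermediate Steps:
j(D) = 6*D (j(D) = 5*D + D = 6*D)
H(Y, W) = -2 (H(Y, W) = -2*1 = -2)
S(A, o) = -18*A - 2*o (S(A, o) = (6*(-3))*A - 2*o = -18*A - 2*o)
m(M) = 90 - 2*M (m(M) = -18*(-5) - 2*M = 90 - 2*M)
(-45*138)*m(-3 - 1*(-4)) = (-45*138)*(90 - 2*(-3 - 1*(-4))) = -6210*(90 - 2*(-3 + 4)) = -6210*(90 - 2*1) = -6210*(90 - 2) = -6210*88 = -546480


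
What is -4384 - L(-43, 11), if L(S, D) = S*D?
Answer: -3911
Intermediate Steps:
L(S, D) = D*S
-4384 - L(-43, 11) = -4384 - 11*(-43) = -4384 - 1*(-473) = -4384 + 473 = -3911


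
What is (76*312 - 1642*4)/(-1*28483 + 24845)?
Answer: -8572/1819 ≈ -4.7125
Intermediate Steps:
(76*312 - 1642*4)/(-1*28483 + 24845) = (23712 - 6568)/(-28483 + 24845) = 17144/(-3638) = 17144*(-1/3638) = -8572/1819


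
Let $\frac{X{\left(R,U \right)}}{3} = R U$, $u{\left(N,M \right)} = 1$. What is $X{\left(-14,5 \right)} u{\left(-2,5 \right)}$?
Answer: $-210$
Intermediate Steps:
$X{\left(R,U \right)} = 3 R U$
$X{\left(-14,5 \right)} u{\left(-2,5 \right)} = 3 \left(-14\right) 5 \cdot 1 = \left(-210\right) 1 = -210$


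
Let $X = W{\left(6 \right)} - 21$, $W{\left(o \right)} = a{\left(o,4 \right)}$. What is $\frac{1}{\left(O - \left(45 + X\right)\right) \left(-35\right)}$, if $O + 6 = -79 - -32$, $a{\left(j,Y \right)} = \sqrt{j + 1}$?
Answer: $\frac{11}{29610} - \frac{\sqrt{7}}{207270} \approx 0.00035873$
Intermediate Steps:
$a{\left(j,Y \right)} = \sqrt{1 + j}$
$O = -53$ ($O = -6 - 47 = -53$)
$W{\left(o \right)} = \sqrt{1 + o}$
$X = -21 + \sqrt{7}$ ($X = \sqrt{1 + 6} - 21 = \sqrt{7} - 21 = -21 + \sqrt{7} \approx -18.354$)
$\frac{1}{\left(O - \left(45 + X\right)\right) \left(-35\right)} = \frac{1}{\left(-53 - \left(24 + \sqrt{7}\right)\right) \left(-35\right)} = \frac{1}{\left(-77 - \sqrt{7}\right) \left(-35\right)} = \frac{1}{2695 + 35 \sqrt{7}}$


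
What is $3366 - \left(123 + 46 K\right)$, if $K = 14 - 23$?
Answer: $3657$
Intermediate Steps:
$K = -9$
$3366 - \left(123 + 46 K\right) = 3366 - \left(-414 + 41 \cdot 3\right) = 3366 + \left(414 - 123\right) = 3366 + 291 = 3657$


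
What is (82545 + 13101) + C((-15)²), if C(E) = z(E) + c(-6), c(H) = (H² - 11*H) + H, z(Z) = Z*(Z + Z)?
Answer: 196992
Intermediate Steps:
z(Z) = 2*Z² (z(Z) = Z*(2*Z) = 2*Z²)
c(H) = H² - 10*H
C(E) = 96 + 2*E² (C(E) = 2*E² - 6*(-10 - 6) = 2*E² - 6*(-16) = 2*E² + 96 = 96 + 2*E²)
(82545 + 13101) + C((-15)²) = (82545 + 13101) + (96 + 2*((-15)²)²) = 95646 + (96 + 2*225²) = 95646 + (96 + 2*50625) = 95646 + (96 + 101250) = 95646 + 101346 = 196992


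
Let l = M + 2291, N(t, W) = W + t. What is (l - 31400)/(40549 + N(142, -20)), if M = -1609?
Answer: -30718/40671 ≈ -0.75528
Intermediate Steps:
l = 682 (l = -1609 + 2291 = 682)
(l - 31400)/(40549 + N(142, -20)) = (682 - 31400)/(40549 + (-20 + 142)) = -30718/(40549 + 122) = -30718/40671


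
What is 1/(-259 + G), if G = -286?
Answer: -1/545 ≈ -0.0018349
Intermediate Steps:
1/(-259 + G) = 1/(-259 - 286) = 1/(-545) = -1/545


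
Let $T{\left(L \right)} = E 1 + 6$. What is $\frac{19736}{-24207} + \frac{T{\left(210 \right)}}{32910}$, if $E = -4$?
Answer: $- \frac{36081297}{44258465} \approx -0.81524$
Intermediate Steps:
$T{\left(L \right)} = 2$ ($T{\left(L \right)} = \left(-4\right) 1 + 6 = -4 + 6 = 2$)
$\frac{19736}{-24207} + \frac{T{\left(210 \right)}}{32910} = \frac{19736}{-24207} + \frac{2}{32910} = 19736 \left(- \frac{1}{24207}\right) + 2 \cdot \frac{1}{32910} = - \frac{19736}{24207} + \frac{1}{16455} = - \frac{36081297}{44258465}$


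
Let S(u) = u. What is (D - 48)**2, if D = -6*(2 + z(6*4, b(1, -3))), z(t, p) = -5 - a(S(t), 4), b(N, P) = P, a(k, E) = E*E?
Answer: 4356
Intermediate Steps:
a(k, E) = E**2
z(t, p) = -21 (z(t, p) = -5 - 1*4**2 = -5 - 1*16 = -5 - 16 = -21)
D = 114 (D = -6*(2 - 21) = -6*(-19) = 114)
(D - 48)**2 = (114 - 48)**2 = 66**2 = 4356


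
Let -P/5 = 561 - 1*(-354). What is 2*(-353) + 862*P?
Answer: -3944356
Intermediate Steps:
P = -4575 (P = -5*(561 - 1*(-354)) = -5*(561 + 354) = -5*915 = -4575)
2*(-353) + 862*P = 2*(-353) + 862*(-4575) = -706 - 3943650 = -3944356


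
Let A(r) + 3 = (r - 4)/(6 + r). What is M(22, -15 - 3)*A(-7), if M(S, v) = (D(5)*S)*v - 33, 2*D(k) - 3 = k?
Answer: -12936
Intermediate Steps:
D(k) = 3/2 + k/2
M(S, v) = -33 + 4*S*v (M(S, v) = ((3/2 + (½)*5)*S)*v - 33 = ((3/2 + 5/2)*S)*v - 33 = (4*S)*v - 33 = 4*S*v - 33 = -33 + 4*S*v)
A(r) = -3 + (-4 + r)/(6 + r) (A(r) = -3 + (r - 4)/(6 + r) = -3 + (-4 + r)/(6 + r))
M(22, -15 - 3)*A(-7) = (-33 + 4*22*(-15 - 3))*(2*(-11 - 1*(-7))/(6 - 7)) = (-33 + 4*22*(-18))*(2*(-11 + 7)/(-1)) = (-33 - 1584)*(2*(-1)*(-4)) = -1617*8 = -12936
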